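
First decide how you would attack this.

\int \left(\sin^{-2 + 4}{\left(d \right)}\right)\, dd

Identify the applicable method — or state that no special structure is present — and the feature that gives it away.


Diagnosis: a trigonometric identity — an even power like \sin^{-2 + 4}{\left(d \right)} flattens under the half-angle identity into first-degree cosines you can integrate directly.


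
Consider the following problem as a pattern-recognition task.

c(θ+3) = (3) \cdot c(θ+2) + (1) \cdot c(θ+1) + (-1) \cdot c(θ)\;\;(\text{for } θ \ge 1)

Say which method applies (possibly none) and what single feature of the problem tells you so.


Best approach: the characteristic-root method — fixed numeric weights on consecutive terms and no forcing term added: the root method in its home territory.


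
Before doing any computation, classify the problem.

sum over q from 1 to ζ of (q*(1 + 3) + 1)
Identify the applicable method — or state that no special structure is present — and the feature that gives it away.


Best approach: no special technique — this is bookkeeping, not technique: standard formulas for sums of constant-multiple powers of q apply termwise.


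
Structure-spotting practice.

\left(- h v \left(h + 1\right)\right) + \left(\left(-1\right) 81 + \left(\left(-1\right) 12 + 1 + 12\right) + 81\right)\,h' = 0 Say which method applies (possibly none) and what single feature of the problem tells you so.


Best approach: separation of variables — one side of the product carries the independent variable, the other the unknown — the textbook separation shape. This doubles as a Bernoulli equation in the unknown as written; dividing and integrating works on it directly.


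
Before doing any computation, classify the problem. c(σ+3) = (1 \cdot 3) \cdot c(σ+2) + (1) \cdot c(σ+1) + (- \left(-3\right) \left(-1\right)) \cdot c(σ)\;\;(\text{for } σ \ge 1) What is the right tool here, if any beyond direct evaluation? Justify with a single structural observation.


Diagnosis: the characteristic-root method — the recurrence treats every index alike (constant coefficients, no forcing) — precisely the regime where r^σ trials close it.


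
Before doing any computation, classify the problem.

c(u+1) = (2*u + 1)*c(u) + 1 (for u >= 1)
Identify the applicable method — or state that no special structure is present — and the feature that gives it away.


Verdict: a summation factor — normalize by the running product of 2*u + 1: the left side becomes a difference, and differences sum.


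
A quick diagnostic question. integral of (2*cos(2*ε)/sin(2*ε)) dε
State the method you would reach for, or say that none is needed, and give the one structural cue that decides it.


Verdict: u-substitution — read it as f(sin(2*ε)) times a constant multiple of d(sin(2*ε)): one substitution, u = sin(2*ε), finishes it.


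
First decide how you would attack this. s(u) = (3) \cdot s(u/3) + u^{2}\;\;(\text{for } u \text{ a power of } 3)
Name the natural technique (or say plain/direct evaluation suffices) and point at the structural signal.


Verdict: the master substitution — the argument contracts 3-fold per step: reindex u exponentially and solve the linear recurrence in the new index.


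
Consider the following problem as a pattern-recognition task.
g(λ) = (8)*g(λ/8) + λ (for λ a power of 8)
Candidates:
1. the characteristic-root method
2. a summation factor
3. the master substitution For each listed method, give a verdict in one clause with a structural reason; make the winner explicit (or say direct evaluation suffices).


Technique: the master substitution — the argument contracts 8-fold per step: reindex λ exponentially and solve the linear recurrence in the new index.
- the characteristic-root method — a divided-index call is not the fixed-shift linear shape that characteristic roots solve.
- a summation factor: a divided-index call is outside the fixed-shift first-order family a summation factor normalizes.
- the master substitution: applicable, and directly so.


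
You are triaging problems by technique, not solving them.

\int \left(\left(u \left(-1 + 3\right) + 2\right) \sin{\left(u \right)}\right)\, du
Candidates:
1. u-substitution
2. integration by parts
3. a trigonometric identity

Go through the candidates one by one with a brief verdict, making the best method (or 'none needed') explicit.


Technique: integration by parts — differentiate (u \left(-1 + 3\right) + 2), integrate \sin{\left(u \right)}: each pass lowers the polynomial degree, so parts terminates.
- u-substitution — no subexpression of the integrand pairs with its own derivative as a factor — individual terms may offer their own substitutions, but any change of variable covering the whole integral would have to be constructed from outside the expression.
- integration by parts: applicable, and directly so.
- a trigonometric identity — neither the even-power reduction nor the product-to-sum identity applies to this structure.


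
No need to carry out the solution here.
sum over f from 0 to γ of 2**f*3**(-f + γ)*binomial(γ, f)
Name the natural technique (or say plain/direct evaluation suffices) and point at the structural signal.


Best approach: the binomial theorem — terms weighting binomial(γ, f) against matched powers of 2 and 3 reassemble into (2 + 3)^γ by the binomial theorem.


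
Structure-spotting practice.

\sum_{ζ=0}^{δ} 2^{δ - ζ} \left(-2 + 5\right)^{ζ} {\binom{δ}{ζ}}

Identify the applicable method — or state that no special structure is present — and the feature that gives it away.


Best approach: the binomial theorem — {\binom{δ}{ζ}} weighting matched powers of (-2 + 5) and 2 is the expanded form of ((-2 + 5) + 2)^δ — fold it back up.


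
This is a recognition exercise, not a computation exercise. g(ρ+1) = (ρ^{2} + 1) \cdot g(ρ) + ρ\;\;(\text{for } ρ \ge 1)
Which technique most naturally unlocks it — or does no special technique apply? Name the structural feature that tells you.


Diagnosis: a summation factor — one step of memory with a weight ρ^{2} + 1 that changes as the index grows — the summation-factor construction is built for this.


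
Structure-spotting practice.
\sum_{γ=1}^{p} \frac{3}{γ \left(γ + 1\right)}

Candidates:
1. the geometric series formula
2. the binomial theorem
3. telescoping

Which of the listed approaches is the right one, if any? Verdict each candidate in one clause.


Best approach: telescoping — after splitting \frac{3}{γ \left(γ + 1\right)} into partial fractions, the pieces are shifted copies of one function and cancel telescopically.
- the geometric series formula: there is no constant term-to-term ratio.
- the binomial theorem — the terms do not reassemble into a binomial power.
- telescoping — a fit — the right tool for this form.


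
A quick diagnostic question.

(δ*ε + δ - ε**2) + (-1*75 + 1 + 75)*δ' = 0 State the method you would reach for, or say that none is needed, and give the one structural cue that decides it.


Verdict: a linear integrating factor — the unknown enters only to the first power against a nonzero forcing term — the integrating-factor template applies directly.


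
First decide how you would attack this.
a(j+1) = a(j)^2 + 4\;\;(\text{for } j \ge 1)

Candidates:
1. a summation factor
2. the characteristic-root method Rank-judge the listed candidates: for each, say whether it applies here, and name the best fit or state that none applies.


Best approach: no special technique — the update rule curves (it is not linear in the unknown sequence), so no superposition-based closed form attaches — iterate or study it directly.
- a summation factor — no summation factor applies — the rule is not linear in the sequence values.
- the characteristic-root method: the recursion is nonlinear in the sequence values, so no linear-modes ansatz applies.


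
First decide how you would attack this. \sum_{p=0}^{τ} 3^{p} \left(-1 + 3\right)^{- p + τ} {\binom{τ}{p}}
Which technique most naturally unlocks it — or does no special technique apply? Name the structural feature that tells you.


Best approach: the binomial theorem — the binomial coefficients weight matched powers of 3 and (-1 + 3), which is exactly the expansion of a binomial power.


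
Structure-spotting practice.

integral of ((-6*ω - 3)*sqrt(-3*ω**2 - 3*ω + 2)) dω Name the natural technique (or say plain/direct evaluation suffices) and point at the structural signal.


Technique: u-substitution — collected, the integrand has one factor that is, up to a constant, the derivative of an inner expression the rest depends on — substitute for that inner expression.


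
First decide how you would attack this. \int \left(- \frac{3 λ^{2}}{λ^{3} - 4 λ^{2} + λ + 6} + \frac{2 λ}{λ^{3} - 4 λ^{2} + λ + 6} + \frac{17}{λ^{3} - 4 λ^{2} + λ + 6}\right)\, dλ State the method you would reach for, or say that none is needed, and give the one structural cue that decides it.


Verdict: partial fractions — once λ^{3} - 4 λ^{2} + λ + 6 is factored, each root contributes a simple-fraction term; integrate them one at a time.


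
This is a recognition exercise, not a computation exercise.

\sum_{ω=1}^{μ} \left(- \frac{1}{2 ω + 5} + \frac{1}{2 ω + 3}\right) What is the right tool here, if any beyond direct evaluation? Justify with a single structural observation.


Diagnosis: telescoping — write out three consecutive terms and watch the interior cancel: the advanced copy one term subtracts reappears as the very next term's leading piece, pair after pair.


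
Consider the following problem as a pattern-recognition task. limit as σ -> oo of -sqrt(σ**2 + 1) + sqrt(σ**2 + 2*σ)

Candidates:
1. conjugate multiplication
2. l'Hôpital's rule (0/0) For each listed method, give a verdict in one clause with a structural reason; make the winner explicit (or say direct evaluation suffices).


Technique: conjugate multiplication — two divergent pieces with a minus sign between them and a radical in the mix: rationalize sqrt(σ**2 + 2*σ) - sqrt(σ**2 + 1) before any limit law applies.
- conjugate multiplication: applicable, and directly so.
- l'Hôpital's rule (0/0) — the expression is a difference driving to ∞ − ∞, not a 0/0 quotient — there is no ratio for the rule to differentiate.


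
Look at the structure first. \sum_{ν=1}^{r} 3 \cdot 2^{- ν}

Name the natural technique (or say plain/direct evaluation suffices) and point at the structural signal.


Diagnosis: the geometric series formula — consecutive terms stand in a fixed index-free ratio — the geometric sum formula closes it.


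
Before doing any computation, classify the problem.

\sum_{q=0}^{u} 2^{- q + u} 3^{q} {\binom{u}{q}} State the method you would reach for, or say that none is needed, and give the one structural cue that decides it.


Technique: the binomial theorem — terms weighting {\binom{u}{q}} against matched powers of 3 and 2 reassemble into (3 + 2)^u by the binomial theorem.


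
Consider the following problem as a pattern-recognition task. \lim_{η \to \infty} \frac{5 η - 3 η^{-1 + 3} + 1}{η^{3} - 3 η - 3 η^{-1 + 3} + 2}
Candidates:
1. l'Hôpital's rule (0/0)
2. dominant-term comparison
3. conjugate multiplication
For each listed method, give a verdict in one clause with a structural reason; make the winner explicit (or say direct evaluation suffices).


Technique: dominant-term comparison — divide by the highest power of η present: lower-order terms vanish and the dominant ratio remains.
- l'Hôpital's rule (0/0): as a single quotient the expression runs to ∞/∞ at the limit point — an at-infinity form of the rule would apply, though the leading-growth comparison is the direct reading.
- dominant-term comparison: applicable, and directly so.
- conjugate multiplication — there are no radicals in tension whose conjugate would simplify matters.


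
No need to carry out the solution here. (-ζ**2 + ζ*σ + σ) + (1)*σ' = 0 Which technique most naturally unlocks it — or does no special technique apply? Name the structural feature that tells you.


Best approach: a linear integrating factor — linear in the unknown with genuine forcing: multiply through by the exponential of the integrated coefficient and the left side closes into one derivative.


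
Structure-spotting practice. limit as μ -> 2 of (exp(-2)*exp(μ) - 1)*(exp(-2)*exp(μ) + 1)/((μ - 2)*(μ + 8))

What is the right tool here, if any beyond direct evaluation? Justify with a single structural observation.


Diagnosis: l'Hôpital's rule (0/0) — plug in 2: top and bottom both hit zero, so differentiate each and retry. One could equally expand both pieces locally and compare leading terms; the rule does that in one stroke.


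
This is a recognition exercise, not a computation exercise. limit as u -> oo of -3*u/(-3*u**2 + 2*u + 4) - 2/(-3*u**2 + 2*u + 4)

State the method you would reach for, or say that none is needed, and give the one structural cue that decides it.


Best approach: dominant-term comparison — as u grows, only the highest-degree terms matter — compare leading terms and read the limit off. Differentiating the expression as a single quotient would eventually settle it as well; matching dominant growth settles it immediately.


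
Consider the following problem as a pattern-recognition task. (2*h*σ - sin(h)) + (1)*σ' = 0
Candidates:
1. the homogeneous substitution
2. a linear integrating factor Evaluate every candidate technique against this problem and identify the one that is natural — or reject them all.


Verdict: a linear integrating factor — first power of σ, nonzero forcing: the integrating-factor recipe applies verbatim with p = 2*h.
- the homogeneous substitution: the ratio substitution does not collapse this equation.
- a linear integrating factor — a fit — the right tool for this form.


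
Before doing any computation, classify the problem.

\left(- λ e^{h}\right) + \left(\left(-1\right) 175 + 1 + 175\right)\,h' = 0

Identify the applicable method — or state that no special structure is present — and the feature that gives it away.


Diagnosis: separation of variables — solved for the derivative, the right side factors as λ times e^{h} — all λ-dependence separates from all h-dependence.


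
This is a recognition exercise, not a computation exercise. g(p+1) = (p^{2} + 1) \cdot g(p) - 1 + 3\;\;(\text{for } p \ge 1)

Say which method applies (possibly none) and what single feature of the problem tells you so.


Verdict: a summation factor — one step of memory with a weight p^{2} + 1 that changes as the index grows — the summation-factor construction is built for this.


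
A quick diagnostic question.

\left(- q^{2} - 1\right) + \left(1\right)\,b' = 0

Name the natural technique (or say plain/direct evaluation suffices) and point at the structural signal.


Method: no special technique — the slope is a pure function of q; integrate both sides and be done.


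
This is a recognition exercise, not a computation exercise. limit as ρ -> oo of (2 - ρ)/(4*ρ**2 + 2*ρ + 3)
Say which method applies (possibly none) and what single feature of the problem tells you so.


Method: dominant-term comparison — divide by the highest power of ρ present: lower-order terms vanish and the dominant ratio remains. Viewed as a single quotient this is an ∞/∞ form — an at-infinity application of l'Hôpital's rule would also resolve it; comparing leading growth reads the answer without differentiating.


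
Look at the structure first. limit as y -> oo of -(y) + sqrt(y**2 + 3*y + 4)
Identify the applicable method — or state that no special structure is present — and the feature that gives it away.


Technique: conjugate multiplication — the difference sqrt(y**2 + 3*y + 4) - y is an ∞ − ∞ stalemate; its conjugate partner breaks the tie.


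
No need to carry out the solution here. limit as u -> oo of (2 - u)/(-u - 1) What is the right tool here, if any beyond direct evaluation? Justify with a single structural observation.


Technique: dominant-term comparison — divide by the highest power of u present: lower-order terms vanish and the dominant ratio remains. Viewed as a single quotient this is an ∞/∞ form — an at-infinity application of l'Hôpital's rule would also resolve it; comparing leading growth reads the answer without differentiating.


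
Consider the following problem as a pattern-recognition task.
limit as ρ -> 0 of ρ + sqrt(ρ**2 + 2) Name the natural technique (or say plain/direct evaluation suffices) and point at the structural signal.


Method: no special technique — no vanishing denominator and no indeterminate clash at the point — evaluation is immediate.


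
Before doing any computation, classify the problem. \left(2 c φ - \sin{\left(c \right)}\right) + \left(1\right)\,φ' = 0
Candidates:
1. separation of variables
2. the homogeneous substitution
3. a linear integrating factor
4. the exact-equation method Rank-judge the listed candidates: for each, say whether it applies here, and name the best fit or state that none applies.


Technique: a linear integrating factor — linear in the unknown with genuine forcing: multiply through by the exponential of the integrated coefficient and the left side closes into one derivative.
- separation of variables — the two dependences are entangled, not a clean product of one-variable pieces.
- the homogeneous substitution — rescaling both variables together changes the slope, so no ratio substitution collapses it.
- a linear integrating factor: yes — fits the structure here.
- the exact-equation method: the cross partial derivatives disagree, so no single potential exists.


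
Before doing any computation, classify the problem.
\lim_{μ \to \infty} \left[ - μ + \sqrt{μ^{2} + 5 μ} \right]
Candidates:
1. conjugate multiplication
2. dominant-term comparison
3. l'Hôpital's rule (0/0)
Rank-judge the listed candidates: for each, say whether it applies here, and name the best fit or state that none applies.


Method: conjugate multiplication — this difference gives up after one conjugate multiplication — the radical structure cancels against its conjugate.
- conjugate multiplication — a fit — the right tool for this form.
- dominant-term comparison: this limit is not decided by comparing polynomial growth at infinity.
- l'Hôpital's rule (0/0): substitution produces ∞ − ∞ rather than a vanishing quotient; the rule needs a 0/0 ratio to act on.


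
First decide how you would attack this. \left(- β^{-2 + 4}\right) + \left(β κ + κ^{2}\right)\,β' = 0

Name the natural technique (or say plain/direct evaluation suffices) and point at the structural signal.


Diagnosis: the homogeneous substitution — the slope is degree-zero homogeneous: the ratio substitution v = β/κ collapses it. Suitably rearranged — at times with the variables' roles exchanged — this doubles as a Bernoulli equation; the homogeneous reading needs no such setup.


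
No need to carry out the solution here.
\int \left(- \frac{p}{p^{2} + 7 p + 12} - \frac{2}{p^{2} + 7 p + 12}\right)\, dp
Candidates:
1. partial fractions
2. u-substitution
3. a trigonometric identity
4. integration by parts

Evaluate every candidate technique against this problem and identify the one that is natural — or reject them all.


Method: partial fractions — the factorization of p^{2} + 7 p + 12 is the whole battle; after it, each term is a table integral.
- partial fractions — yes, a natural case for it.
- u-substitution — no subexpression of the integrand serves as a whole-integral substitution inner — individual terms may offer their own, but none carries its derivative as a factor of the full integrand; a working change of variable would have to be constructed from outside the expression.
- a trigonometric identity: with no trigonometric functions present, identity rewriting has no target.
- integration by parts: no split into a nonconstant polynomial times one of the standard kernels — exp, sine, or cosine of a linear argument, or a logarithm — applies here.


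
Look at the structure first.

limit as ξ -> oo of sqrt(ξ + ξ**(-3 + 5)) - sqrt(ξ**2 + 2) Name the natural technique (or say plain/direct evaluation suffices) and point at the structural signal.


Diagnosis: conjugate multiplication — an infinity-minus-infinity difference with a surviving radical — multiply by the conjugate to cancel the divergence.


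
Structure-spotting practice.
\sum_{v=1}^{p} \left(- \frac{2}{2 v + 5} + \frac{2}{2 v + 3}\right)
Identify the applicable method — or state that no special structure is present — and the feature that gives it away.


Method: telescoping — difference-of-shifts structure (each term adds \frac{2}{2 v + 3}, then subtracts its one-index-advanced value, which the following term adds back) leaves only the first and last pieces standing.


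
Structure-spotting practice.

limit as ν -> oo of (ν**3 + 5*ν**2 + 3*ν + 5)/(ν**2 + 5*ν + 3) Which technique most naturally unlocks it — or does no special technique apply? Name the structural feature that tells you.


Method: dominant-term comparison — divide by the highest power of ν present: lower-order terms vanish and the dominant ratio remains. Viewed as a single quotient this is an ∞/∞ form — an at-infinity application of l'Hôpital's rule would also resolve it; comparing leading growth reads the answer without differentiating.


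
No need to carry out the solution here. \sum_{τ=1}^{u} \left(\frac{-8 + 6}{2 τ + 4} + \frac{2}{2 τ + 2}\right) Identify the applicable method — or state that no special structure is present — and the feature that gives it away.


Verdict: telescoping — spot the paired structure — each term adds \frac{2}{2 τ + 2} and subtracts its successor value, which the next term restores: the definition of a telescoping chain.


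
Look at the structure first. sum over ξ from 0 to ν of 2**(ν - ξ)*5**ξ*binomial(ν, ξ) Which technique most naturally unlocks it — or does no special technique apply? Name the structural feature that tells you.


Best approach: the binomial theorem — terms weighting binomial(ν, ξ) against matched powers of 5 and 2 reassemble into (5 + 2)^ν by the binomial theorem.


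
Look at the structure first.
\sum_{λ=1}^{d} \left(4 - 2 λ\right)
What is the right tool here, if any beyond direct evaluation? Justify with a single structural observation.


Method: no special technique — no ratio, no shift structure, no binomial pattern: sum the constant-multiple powers of λ with known formulas.


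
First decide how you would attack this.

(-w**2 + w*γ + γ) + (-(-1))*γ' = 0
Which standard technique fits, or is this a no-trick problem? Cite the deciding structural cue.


Technique: a linear integrating factor — the unknown enters only to the first power against a nonzero forcing term — the integrating-factor template applies directly.


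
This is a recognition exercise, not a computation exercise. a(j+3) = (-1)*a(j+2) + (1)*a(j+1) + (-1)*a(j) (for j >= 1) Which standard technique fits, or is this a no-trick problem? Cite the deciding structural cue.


Verdict: the characteristic-root method — shift-invariance with fixed coefficients calls for exponential trials; the characteristic polynomial finds every r^j.


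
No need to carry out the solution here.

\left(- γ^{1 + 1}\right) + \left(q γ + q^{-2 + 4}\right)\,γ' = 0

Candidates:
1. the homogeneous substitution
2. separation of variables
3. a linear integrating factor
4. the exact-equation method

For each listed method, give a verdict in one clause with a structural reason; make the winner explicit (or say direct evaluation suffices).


Method: the homogeneous substitution — the slope is degree-zero homogeneous: the ratio substitution v = γ/q collapses it. With the right rearrangement (exchanging the roles of the variables where needed), this also fits a Bernoulli template; the homogeneous substitution reads the structure directly.
- the homogeneous substitution: applies; the problem has the shape this method handles.
- separation of variables — no algebra isolates the independent variable on one side and the unknown on the other.
- a linear integrating factor — a nonlinear term in the unknown puts this outside the integrating-factor template.
- the exact-equation method — the mixed-partials test fails on this split — it is not an exact differential as presented.


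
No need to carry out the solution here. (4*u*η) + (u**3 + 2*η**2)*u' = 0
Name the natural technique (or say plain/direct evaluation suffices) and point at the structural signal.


Method: the exact-equation method — because the two cross partials coincide, the form is conservative as written — recover its potential in (η, u).


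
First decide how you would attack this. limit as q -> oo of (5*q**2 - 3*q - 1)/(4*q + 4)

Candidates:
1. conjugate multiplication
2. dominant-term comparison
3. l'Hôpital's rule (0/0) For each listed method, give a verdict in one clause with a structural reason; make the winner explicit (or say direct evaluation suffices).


Technique: dominant-term comparison — divide through by the highest power of q; every lower-order term dies and the dominant terms decide the limit.
- conjugate multiplication: no divergent radical difference is present for a conjugate pair to cancel.
- dominant-term comparison: applicable, and directly so.
- l'Hôpital's rule (0/0) — as a single quotient the expression runs to ∞/∞ at the limit point — an at-infinity form of the rule would apply, though the leading-growth comparison is the direct reading.


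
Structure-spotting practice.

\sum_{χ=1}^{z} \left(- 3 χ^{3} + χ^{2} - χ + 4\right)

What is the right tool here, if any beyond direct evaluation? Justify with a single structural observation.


Verdict: no special technique — constant-multiple powers of χ with no cancellation partners and no common ratio — use the standard power-sum formulas.


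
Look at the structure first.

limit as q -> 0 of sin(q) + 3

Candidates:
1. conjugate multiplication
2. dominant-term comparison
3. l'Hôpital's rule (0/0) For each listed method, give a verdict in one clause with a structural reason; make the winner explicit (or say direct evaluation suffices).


Verdict: no special technique — nothing blocks direct substitution at 0: plug in and finish.
- conjugate multiplication — multiplying by a conjugate would not remove any indeterminacy here.
- dominant-term comparison — no dominant power emerges to decide the limit by degree comparison.
- l'Hôpital's rule (0/0): substituting the point produces a determinate value, not a 0 over 0 clash.


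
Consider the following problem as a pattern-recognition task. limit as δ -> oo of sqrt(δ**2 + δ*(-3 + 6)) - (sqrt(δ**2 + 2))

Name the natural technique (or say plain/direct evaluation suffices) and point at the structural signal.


Technique: conjugate multiplication — turning the difference into a conjugate-rationalized ratio makes the limit readable.


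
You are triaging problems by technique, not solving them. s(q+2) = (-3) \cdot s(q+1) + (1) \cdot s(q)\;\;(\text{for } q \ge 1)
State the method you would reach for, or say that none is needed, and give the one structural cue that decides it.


Technique: the characteristic-root method — this is the constant-coefficient homogeneous case — the whole solution in q reduces to a polynomial's roots.


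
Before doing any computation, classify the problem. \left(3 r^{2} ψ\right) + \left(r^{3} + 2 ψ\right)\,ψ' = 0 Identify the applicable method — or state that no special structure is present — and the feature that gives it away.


Best approach: the exact-equation method — take the mixed partials of 3 r^{2} ψ and r^{3} + 2 ψ: they are equal, which certifies an exact differential.


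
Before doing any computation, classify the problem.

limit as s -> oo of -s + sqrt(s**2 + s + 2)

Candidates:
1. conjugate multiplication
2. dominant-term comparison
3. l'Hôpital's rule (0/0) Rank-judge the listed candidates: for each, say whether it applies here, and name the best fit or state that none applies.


Best approach: conjugate multiplication — an infinity-minus-infinity difference with a surviving radical — multiply by the conjugate to cancel the divergence.
- conjugate multiplication: yes — fits the structure here.
- dominant-term comparison: this limit is not decided by comparing leading-term growth at infinity.
- l'Hôpital's rule (0/0) — substitution produces ∞ − ∞ rather than a vanishing quotient; the rule needs a 0/0 ratio to act on.


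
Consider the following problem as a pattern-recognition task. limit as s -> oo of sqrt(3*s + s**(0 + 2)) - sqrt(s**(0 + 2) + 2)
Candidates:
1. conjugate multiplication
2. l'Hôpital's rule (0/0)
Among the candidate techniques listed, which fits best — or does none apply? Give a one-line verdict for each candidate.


Technique: conjugate multiplication — divergence minus divergence hides a finite answer — expose it by pairing sqrt(3*s + s**(0 + 2)) - sqrt(s**(0 + 2) + 2) with its conjugate.
- conjugate multiplication: yes, a natural case for it.
- l'Hôpital's rule (0/0): no quotient structure at all: the clash is ∞ minus ∞, which rationalizing converts into a tractable ratio.


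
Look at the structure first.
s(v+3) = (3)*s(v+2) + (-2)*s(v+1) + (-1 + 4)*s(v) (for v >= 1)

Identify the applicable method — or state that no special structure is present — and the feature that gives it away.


Technique: the characteristic-root method — every coefficient is a fixed number and the forcing is zero — substitute r^v and read off the root equation.


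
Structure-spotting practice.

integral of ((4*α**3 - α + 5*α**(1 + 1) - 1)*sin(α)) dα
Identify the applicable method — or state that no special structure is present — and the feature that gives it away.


Verdict: integration by parts — a polynomial factor (4*α**3 - α + 5*α**(1 + 1) - 1) multiplies sin(α); differentiating (4*α**3 - α + 5*α**(1 + 1) - 1) lowers its degree while sin(α) integrates cleanly, so parts wins.


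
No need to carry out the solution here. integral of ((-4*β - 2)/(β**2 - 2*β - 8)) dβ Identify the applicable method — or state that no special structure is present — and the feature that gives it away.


Diagnosis: partial fractions — rational integrand, reducible denominator β**2 - 2*β - 8: decompose first, integrate second.


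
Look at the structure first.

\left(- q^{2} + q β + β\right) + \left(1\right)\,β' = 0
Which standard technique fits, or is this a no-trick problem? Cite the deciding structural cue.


Diagnosis: a linear integrating factor — the unknown enters only to the first power against a nonzero forcing term — the integrating-factor template applies directly.


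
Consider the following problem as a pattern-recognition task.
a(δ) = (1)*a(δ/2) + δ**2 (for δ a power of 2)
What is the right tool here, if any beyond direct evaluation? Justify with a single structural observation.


Technique: the master substitution — the argument shrinks by the factor 2, so measure the index on a logarithmic scale and the recursion becomes a shift.


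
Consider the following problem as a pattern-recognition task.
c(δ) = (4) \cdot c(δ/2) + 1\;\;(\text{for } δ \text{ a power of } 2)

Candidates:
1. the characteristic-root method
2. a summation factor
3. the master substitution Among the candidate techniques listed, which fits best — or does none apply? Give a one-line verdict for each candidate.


Best approach: the master substitution — the argument contracts 2-fold per step: reindex δ exponentially and solve the linear recurrence in the new index.
- the characteristic-root method: a divided-index call is not the fixed-shift linear shape that characteristic roots solve.
- a summation factor — the recursion divides its index rather than shifting it — there is no previous-term chain for a summation factor to telescope.
- the master substitution: yes — fits the structure here.


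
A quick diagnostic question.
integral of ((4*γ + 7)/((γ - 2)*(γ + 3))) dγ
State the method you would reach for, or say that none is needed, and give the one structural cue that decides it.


Technique: partial fractions — the bottom factors while the top stays lower-degree — split into simple fractions and integrate piece by piece.


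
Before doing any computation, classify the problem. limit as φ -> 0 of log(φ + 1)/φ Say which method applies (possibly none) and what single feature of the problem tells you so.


Method: l'Hôpital's rule (0/0) — the 0/0 form at 0 is the signature situation for l'Hôpital's rule. Known elementary limits would finish this too — the rule just bypasses the case analysis.


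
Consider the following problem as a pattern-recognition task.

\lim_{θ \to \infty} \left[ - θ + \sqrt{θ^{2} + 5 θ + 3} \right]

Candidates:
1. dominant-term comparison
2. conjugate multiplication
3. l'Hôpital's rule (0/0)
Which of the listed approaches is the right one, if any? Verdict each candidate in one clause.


Technique: conjugate multiplication — this difference gives up after one conjugate multiplication — the radical structure cancels against its conjugate.
- dominant-term comparison: this limit is not decided by comparing leading-term growth at infinity.
- conjugate multiplication — applies; the problem has the shape this method handles.
- l'Hôpital's rule (0/0): the expression is a difference driving to ∞ − ∞, not a 0/0 quotient — there is no ratio for the rule to differentiate.


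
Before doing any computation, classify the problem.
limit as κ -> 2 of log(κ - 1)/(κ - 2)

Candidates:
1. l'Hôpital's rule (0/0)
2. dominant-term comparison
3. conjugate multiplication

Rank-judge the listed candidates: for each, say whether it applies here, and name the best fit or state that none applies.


Method: l'Hôpital's rule (0/0) — plug in 2: top and bottom both hit zero, so differentiate each and retry. Known elementary limits would finish this too — the rule just bypasses the case analysis.
- l'Hôpital's rule (0/0) — a fit — the right tool for this form.
- dominant-term comparison — no dominant-degree comparison decides it.
- conjugate multiplication: no difference of divergent radicals appears, so rationalizing has nothing to cancel.


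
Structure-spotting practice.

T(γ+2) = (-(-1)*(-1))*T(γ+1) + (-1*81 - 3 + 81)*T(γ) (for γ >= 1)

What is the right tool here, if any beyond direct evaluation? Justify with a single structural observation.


Method: the characteristic-root method — shift-invariance with fixed coefficients calls for exponential trials; the characteristic polynomial finds every r^γ.


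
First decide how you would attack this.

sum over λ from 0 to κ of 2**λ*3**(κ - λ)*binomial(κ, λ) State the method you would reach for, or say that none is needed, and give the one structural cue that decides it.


Technique: the binomial theorem — binomial(κ, λ) weighting matched powers of 2 and 3 is the expanded form of (2 + 3)^κ — fold it back up.


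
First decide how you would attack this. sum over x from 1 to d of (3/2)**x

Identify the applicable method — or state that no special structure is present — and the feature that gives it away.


Verdict: the geometric series formula — consecutive terms stand in a fixed index-free ratio — the geometric sum formula closes it.


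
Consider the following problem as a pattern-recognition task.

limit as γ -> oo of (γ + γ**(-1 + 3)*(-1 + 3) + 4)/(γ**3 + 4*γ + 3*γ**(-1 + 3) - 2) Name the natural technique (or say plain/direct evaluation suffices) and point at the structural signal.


Diagnosis: dominant-term comparison — divide by the highest power of γ present: lower-order terms vanish and the dominant ratio remains. Viewed as a single quotient this is an ∞/∞ form — an at-infinity application of l'Hôpital's rule would also resolve it; comparing leading growth reads the answer without differentiating.


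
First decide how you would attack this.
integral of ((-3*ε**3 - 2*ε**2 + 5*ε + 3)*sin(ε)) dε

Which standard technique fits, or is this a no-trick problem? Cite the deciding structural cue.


Method: integration by parts — -3*ε**3 - 2*ε**2 + 5*ε + 3 dies after finitely many derivatives while sin(ε) cycles under integration — the tabular/parts setup.


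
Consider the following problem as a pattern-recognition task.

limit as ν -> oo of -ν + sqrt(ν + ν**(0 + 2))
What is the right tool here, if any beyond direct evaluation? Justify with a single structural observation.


Technique: conjugate multiplication — an infinity-minus-infinity difference with a surviving radical — multiply by the conjugate to cancel the divergence.


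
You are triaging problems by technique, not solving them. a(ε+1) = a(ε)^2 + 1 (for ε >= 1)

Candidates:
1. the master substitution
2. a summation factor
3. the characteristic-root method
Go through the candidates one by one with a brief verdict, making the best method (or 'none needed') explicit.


Technique: no special technique — the update rule curves (it is not linear in the unknown sequence), so no superposition-based closed form attaches — iterate or study it directly.
- the master substitution — there is no divide-the-index recursive argument.
- a summation factor — the recursion is nonlinear — outside the first-order linear family a summation factor addresses.
- the characteristic-root method: the recursion is nonlinear in the sequence values, so no linear-modes ansatz applies.


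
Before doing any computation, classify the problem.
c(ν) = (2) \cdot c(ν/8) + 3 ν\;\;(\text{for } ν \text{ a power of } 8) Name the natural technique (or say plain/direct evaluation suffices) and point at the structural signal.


Verdict: the master substitution — the argument contracts 8-fold per step: reindex ν exponentially and solve the linear recurrence in the new index.


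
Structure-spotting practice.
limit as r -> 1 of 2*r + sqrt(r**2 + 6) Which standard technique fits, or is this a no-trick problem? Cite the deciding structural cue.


Best approach: no special technique — no denominator vanishes and nothing blows up at 1: direct substitution is the whole computation.


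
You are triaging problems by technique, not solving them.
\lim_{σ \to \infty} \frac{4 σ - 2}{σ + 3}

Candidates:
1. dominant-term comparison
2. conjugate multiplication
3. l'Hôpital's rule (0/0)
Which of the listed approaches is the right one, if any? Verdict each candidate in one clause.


Method: dominant-term comparison — growth-rate triage: the leading powers of σ decide the limit, everything else is noise.
- dominant-term comparison — a fit — the right tool for this form.
- conjugate multiplication — no divergent radical difference is present for a conjugate pair to cancel.
- l'Hôpital's rule (0/0): as a single quotient the expression runs to ∞/∞ at the limit point — an at-infinity form of the rule would apply, though the leading-growth comparison is the direct reading.


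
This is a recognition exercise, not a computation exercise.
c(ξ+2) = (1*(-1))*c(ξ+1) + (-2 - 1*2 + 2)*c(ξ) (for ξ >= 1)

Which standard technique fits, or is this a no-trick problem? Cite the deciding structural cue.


Verdict: the characteristic-root method — no index-dependence in the weights and nothing inhomogeneous: classic characteristic-equation setup.


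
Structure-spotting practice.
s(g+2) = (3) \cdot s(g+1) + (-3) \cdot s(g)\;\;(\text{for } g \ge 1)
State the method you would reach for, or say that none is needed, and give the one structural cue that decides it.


Technique: the characteristic-root method — this is the constant-coefficient homogeneous case — the whole solution in g reduces to a polynomial's roots.
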